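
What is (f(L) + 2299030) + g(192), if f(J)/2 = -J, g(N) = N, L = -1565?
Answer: 2302352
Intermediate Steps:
f(J) = -2*J (f(J) = 2*(-J) = -2*J)
(f(L) + 2299030) + g(192) = (-2*(-1565) + 2299030) + 192 = (3130 + 2299030) + 192 = 2302160 + 192 = 2302352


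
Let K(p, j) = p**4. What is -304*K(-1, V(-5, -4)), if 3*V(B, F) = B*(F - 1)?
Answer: -304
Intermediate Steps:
V(B, F) = B*(-1 + F)/3 (V(B, F) = (B*(F - 1))/3 = (B*(-1 + F))/3 = B*(-1 + F)/3)
-304*K(-1, V(-5, -4)) = -304*(-1)**4 = -304*1 = -304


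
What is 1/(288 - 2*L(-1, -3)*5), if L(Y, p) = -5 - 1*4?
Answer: 1/378 ≈ 0.0026455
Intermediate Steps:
L(Y, p) = -9 (L(Y, p) = -5 - 4 = -9)
1/(288 - 2*L(-1, -3)*5) = 1/(288 - 2*(-9)*5) = 1/(288 + 18*5) = 1/(288 + 90) = 1/378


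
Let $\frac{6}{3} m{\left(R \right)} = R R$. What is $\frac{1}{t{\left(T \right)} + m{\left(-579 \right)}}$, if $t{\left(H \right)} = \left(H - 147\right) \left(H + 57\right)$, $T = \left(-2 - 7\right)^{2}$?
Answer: $\frac{2}{317025} \approx 6.3086 \cdot 10^{-6}$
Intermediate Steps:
$m{\left(R \right)} = \frac{R^{2}}{2}$ ($m{\left(R \right)} = \frac{R R}{2} = \frac{R^{2}}{2}$)
$T = 81$ ($T = \left(-9\right)^{2} = 81$)
$t{\left(H \right)} = \left(-147 + H\right) \left(57 + H\right)$
$\frac{1}{t{\left(T \right)} + m{\left(-579 \right)}} = \frac{1}{\left(-8379 + 81^{2} - 7290\right) + \frac{\left(-579\right)^{2}}{2}} = \frac{1}{\left(-8379 + 6561 - 7290\right) + \frac{1}{2} \cdot 335241} = \frac{1}{-9108 + \frac{335241}{2}} = \frac{1}{\frac{317025}{2}} = \frac{2}{317025}$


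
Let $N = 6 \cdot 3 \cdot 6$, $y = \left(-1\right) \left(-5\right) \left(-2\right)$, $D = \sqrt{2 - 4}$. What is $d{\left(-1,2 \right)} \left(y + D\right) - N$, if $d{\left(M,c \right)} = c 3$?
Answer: $-168 + 6 i \sqrt{2} \approx -168.0 + 8.4853 i$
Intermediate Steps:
$d{\left(M,c \right)} = 3 c$
$D = i \sqrt{2}$ ($D = \sqrt{-2} = i \sqrt{2} \approx 1.4142 i$)
$y = -10$ ($y = 5 \left(-2\right) = -10$)
$N = 108$ ($N = 18 \cdot 6 = 108$)
$d{\left(-1,2 \right)} \left(y + D\right) - N = 3 \cdot 2 \left(-10 + i \sqrt{2}\right) - 108 = 6 \left(-10 + i \sqrt{2}\right) - 108 = \left(-60 + 6 i \sqrt{2}\right) - 108 = -168 + 6 i \sqrt{2}$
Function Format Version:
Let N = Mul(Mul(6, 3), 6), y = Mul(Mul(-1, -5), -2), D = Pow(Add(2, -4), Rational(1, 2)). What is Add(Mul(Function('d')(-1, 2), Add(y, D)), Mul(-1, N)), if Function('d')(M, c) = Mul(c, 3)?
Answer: Add(-168, Mul(6, I, Pow(2, Rational(1, 2)))) ≈ Add(-168.00, Mul(8.4853, I))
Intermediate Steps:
Function('d')(M, c) = Mul(3, c)
D = Mul(I, Pow(2, Rational(1, 2))) (D = Pow(-2, Rational(1, 2)) = Mul(I, Pow(2, Rational(1, 2))) ≈ Mul(1.4142, I))
y = -10 (y = Mul(5, -2) = -10)
N = 108 (N = Mul(18, 6) = 108)
Add(Mul(Function('d')(-1, 2), Add(y, D)), Mul(-1, N)) = Add(Mul(Mul(3, 2), Add(-10, Mul(I, Pow(2, Rational(1, 2))))), Mul(-1, 108)) = Add(Mul(6, Add(-10, Mul(I, Pow(2, Rational(1, 2))))), -108) = Add(Add(-60, Mul(6, I, Pow(2, Rational(1, 2)))), -108) = Add(-168, Mul(6, I, Pow(2, Rational(1, 2))))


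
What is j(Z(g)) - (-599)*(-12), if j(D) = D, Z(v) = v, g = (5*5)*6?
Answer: -7038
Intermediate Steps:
g = 150 (g = 25*6 = 150)
j(Z(g)) - (-599)*(-12) = 150 - (-599)*(-12) = 150 - 1*7188 = 150 - 7188 = -7038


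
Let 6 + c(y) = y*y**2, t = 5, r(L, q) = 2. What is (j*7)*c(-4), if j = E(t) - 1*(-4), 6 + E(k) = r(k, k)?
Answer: 0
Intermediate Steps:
E(k) = -4 (E(k) = -6 + 2 = -4)
c(y) = -6 + y**3 (c(y) = -6 + y*y**2 = -6 + y**3)
j = 0 (j = -4 - 1*(-4) = -4 + 4 = 0)
(j*7)*c(-4) = (0*7)*(-6 + (-4)**3) = 0*(-6 - 64) = 0*(-70) = 0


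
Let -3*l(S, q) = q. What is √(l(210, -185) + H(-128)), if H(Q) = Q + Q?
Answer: I*√1749/3 ≈ 13.94*I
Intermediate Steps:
l(S, q) = -q/3
H(Q) = 2*Q
√(l(210, -185) + H(-128)) = √(-⅓*(-185) + 2*(-128)) = √(185/3 - 256) = √(-583/3) = I*√1749/3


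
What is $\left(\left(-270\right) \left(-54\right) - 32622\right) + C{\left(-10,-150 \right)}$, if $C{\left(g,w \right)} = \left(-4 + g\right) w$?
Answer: $-15942$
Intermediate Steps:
$C{\left(g,w \right)} = w \left(-4 + g\right)$
$\left(\left(-270\right) \left(-54\right) - 32622\right) + C{\left(-10,-150 \right)} = \left(\left(-270\right) \left(-54\right) - 32622\right) - 150 \left(-4 - 10\right) = \left(14580 - 32622\right) - -2100 = -18042 + 2100 = -15942$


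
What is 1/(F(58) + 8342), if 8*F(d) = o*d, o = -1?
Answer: 4/33339 ≈ 0.00011998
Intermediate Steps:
F(d) = -d/8 (F(d) = (-d)/8 = -d/8)
1/(F(58) + 8342) = 1/(-⅛*58 + 8342) = 1/(-29/4 + 8342) = 1/(33339/4) = 4/33339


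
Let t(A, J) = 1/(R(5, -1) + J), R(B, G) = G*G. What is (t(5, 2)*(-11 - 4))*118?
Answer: -590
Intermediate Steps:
R(B, G) = G²
t(A, J) = 1/(1 + J) (t(A, J) = 1/((-1)² + J) = 1/(1 + J))
(t(5, 2)*(-11 - 4))*118 = ((-11 - 4)/(1 + 2))*118 = (-15/3)*118 = ((⅓)*(-15))*118 = -5*118 = -590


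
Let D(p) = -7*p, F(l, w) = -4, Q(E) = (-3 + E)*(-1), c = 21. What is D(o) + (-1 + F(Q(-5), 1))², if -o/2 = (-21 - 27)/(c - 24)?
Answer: 249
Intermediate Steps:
Q(E) = 3 - E
o = -32 (o = -2*(-21 - 27)/(21 - 24) = -(-96)/(-3) = -(-96)*(-1)/3 = -2*16 = -32)
D(o) + (-1 + F(Q(-5), 1))² = -7*(-32) + (-1 - 4)² = 224 + (-5)² = 224 + 25 = 249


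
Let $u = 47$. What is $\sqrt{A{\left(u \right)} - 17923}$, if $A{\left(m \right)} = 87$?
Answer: $14 i \sqrt{91} \approx 133.55 i$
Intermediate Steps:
$\sqrt{A{\left(u \right)} - 17923} = \sqrt{87 - 17923} = \sqrt{-17836} = 14 i \sqrt{91}$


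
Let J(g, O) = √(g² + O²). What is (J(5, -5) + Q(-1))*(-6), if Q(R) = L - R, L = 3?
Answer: -24 - 30*√2 ≈ -66.426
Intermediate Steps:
J(g, O) = √(O² + g²)
Q(R) = 3 - R
(J(5, -5) + Q(-1))*(-6) = (√((-5)² + 5²) + (3 - 1*(-1)))*(-6) = (√(25 + 25) + (3 + 1))*(-6) = (√50 + 4)*(-6) = (5*√2 + 4)*(-6) = (4 + 5*√2)*(-6) = -24 - 30*√2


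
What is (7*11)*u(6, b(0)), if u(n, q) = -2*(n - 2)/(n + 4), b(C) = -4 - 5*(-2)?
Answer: -308/5 ≈ -61.600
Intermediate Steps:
b(C) = 6 (b(C) = -4 + 10 = 6)
u(n, q) = -2*(-2 + n)/(4 + n)
(7*11)*u(6, b(0)) = (7*11)*(2*(2 - 1*6)/(4 + 6)) = 77*(2*(2 - 6)/10) = 77*(2*(1/10)*(-4)) = 77*(-4/5) = -308/5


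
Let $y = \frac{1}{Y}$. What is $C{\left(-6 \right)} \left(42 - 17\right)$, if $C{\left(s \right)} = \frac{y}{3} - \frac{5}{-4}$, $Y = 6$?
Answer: $\frac{1175}{36} \approx 32.639$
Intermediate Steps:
$y = \frac{1}{6} \approx 0.16667$
$C{\left(s \right)} = \frac{47}{36}$ ($C{\left(s \right)} = \frac{1}{6 \cdot 3} - \frac{5}{-4} = \frac{1}{6} \cdot \frac{1}{3} - - \frac{5}{4} = \frac{1}{18} + \frac{5}{4} = \frac{47}{36}$)
$C{\left(-6 \right)} \left(42 - 17\right) = \frac{47 \left(42 - 17\right)}{36} = \frac{47}{36} \cdot 25 = \frac{1175}{36}$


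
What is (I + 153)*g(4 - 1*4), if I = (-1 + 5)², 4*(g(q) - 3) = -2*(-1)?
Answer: 1183/2 ≈ 591.50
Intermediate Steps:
g(q) = 7/2 (g(q) = 3 + (-2*(-1))/4 = 3 + (¼)*2 = 3 + ½ = 7/2)
I = 16 (I = 4² = 16)
(I + 153)*g(4 - 1*4) = (16 + 153)*(7/2) = 169*(7/2) = 1183/2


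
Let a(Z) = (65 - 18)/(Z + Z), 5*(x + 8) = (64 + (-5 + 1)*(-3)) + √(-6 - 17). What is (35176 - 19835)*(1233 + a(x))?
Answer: 25014374937/1319 - 3605135*I*√23/2638 ≈ 1.8965e+7 - 6554.1*I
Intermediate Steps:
x = 36/5 + I*√23/5 (x = -8 + ((64 + (-5 + 1)*(-3)) + √(-6 - 17))/5 = -8 + ((64 - 4*(-3)) + √(-23))/5 = -8 + ((64 + 12) + I*√23)/5 = -8 + (76 + I*√23)/5 = -8 + (76/5 + I*√23/5) = 36/5 + I*√23/5 ≈ 7.2 + 0.95917*I)
a(Z) = 47/(2*Z) (a(Z) = 47/((2*Z)) = 47*(1/(2*Z)) = 47/(2*Z))
(35176 - 19835)*(1233 + a(x)) = (35176 - 19835)*(1233 + 47/(2*(36/5 + I*√23/5))) = 15341*(1233 + 47/(2*(36/5 + I*√23/5))) = 18915453 + 721027/(2*(36/5 + I*√23/5))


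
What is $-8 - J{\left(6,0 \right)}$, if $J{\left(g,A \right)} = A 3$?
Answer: $-8$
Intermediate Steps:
$J{\left(g,A \right)} = 3 A$
$-8 - J{\left(6,0 \right)} = -8 - 3 \cdot 0 = -8 - 0 = -8 + 0 = -8$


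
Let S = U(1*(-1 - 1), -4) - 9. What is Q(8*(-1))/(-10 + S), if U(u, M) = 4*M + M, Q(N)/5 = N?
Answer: 40/39 ≈ 1.0256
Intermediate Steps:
Q(N) = 5*N
U(u, M) = 5*M
S = -29 (S = 5*(-4) - 9 = -20 - 9 = -29)
Q(8*(-1))/(-10 + S) = (5*(8*(-1)))/(-10 - 29) = (5*(-8))/(-39) = -1/39*(-40) = 40/39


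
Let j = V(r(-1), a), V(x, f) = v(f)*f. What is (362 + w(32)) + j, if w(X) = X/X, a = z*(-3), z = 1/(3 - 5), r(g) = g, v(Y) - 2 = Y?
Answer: 1473/4 ≈ 368.25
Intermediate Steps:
v(Y) = 2 + Y
z = -1/2 (z = 1/(-2) = -1/2 ≈ -0.50000)
a = 3/2 (a = -1/2*(-3) = 3/2 ≈ 1.5000)
V(x, f) = f*(2 + f) (V(x, f) = (2 + f)*f = f*(2 + f))
w(X) = 1
j = 21/4 (j = 3*(2 + 3/2)/2 = (3/2)*(7/2) = 21/4 ≈ 5.2500)
(362 + w(32)) + j = (362 + 1) + 21/4 = 363 + 21/4 = 1473/4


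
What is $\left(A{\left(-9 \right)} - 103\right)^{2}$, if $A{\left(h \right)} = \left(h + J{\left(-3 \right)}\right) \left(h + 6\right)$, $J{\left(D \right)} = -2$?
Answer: $4900$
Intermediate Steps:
$A{\left(h \right)} = \left(-2 + h\right) \left(6 + h\right)$ ($A{\left(h \right)} = \left(h - 2\right) \left(h + 6\right) = \left(-2 + h\right) \left(6 + h\right)$)
$\left(A{\left(-9 \right)} - 103\right)^{2} = \left(\left(-12 + \left(-9\right)^{2} + 4 \left(-9\right)\right) - 103\right)^{2} = \left(\left(-12 + 81 - 36\right) - 103\right)^{2} = \left(33 - 103\right)^{2} = \left(-70\right)^{2} = 4900$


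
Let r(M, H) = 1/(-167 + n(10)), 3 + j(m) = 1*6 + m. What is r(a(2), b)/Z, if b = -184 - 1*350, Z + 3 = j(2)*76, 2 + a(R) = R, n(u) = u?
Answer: -1/59189 ≈ -1.6895e-5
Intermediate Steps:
j(m) = 3 + m (j(m) = -3 + (1*6 + m) = -3 + (6 + m) = 3 + m)
a(R) = -2 + R
Z = 377 (Z = -3 + (3 + 2)*76 = -3 + 5*76 = -3 + 380 = 377)
b = -534 (b = -184 - 350 = -534)
r(M, H) = -1/157 (r(M, H) = 1/(-167 + 10) = 1/(-157) = -1/157)
r(a(2), b)/Z = -1/157/377 = -1/157*1/377 = -1/59189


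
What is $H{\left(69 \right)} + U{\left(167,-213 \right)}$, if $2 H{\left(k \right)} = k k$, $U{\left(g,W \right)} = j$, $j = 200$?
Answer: $\frac{5161}{2} \approx 2580.5$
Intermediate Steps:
$U{\left(g,W \right)} = 200$
$H{\left(k \right)} = \frac{k^{2}}{2}$ ($H{\left(k \right)} = \frac{k k}{2} = \frac{k^{2}}{2}$)
$H{\left(69 \right)} + U{\left(167,-213 \right)} = \frac{69^{2}}{2} + 200 = \frac{1}{2} \cdot 4761 + 200 = \frac{4761}{2} + 200 = \frac{5161}{2}$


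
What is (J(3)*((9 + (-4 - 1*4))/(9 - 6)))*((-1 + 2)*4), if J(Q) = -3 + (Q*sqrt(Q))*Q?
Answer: -4 + 12*sqrt(3) ≈ 16.785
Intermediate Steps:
J(Q) = -3 + Q**(5/2) (J(Q) = -3 + Q**(3/2)*Q = -3 + Q**(5/2))
(J(3)*((9 + (-4 - 1*4))/(9 - 6)))*((-1 + 2)*4) = ((-3 + 3**(5/2))*((9 + (-4 - 1*4))/(9 - 6)))*((-1 + 2)*4) = ((-3 + 9*sqrt(3))*((9 + (-4 - 4))/3))*(1*4) = ((-3 + 9*sqrt(3))*((9 - 8)*(1/3)))*4 = ((-3 + 9*sqrt(3))*(1*(1/3)))*4 = ((-3 + 9*sqrt(3))*(1/3))*4 = (-1 + 3*sqrt(3))*4 = -4 + 12*sqrt(3)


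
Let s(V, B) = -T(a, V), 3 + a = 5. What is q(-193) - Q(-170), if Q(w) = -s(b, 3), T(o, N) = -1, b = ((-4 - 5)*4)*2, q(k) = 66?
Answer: 67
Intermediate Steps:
a = 2 (a = -3 + 5 = 2)
b = -72 (b = -9*4*2 = -36*2 = -72)
s(V, B) = 1 (s(V, B) = -1*(-1) = 1)
Q(w) = -1 (Q(w) = -1*1 = -1)
q(-193) - Q(-170) = 66 - 1*(-1) = 66 + 1 = 67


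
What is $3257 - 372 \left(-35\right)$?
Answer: $16277$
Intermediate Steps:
$3257 - 372 \left(-35\right) = 3257 - -13020 = 3257 + 13020 = 16277$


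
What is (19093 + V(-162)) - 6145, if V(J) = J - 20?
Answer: 12766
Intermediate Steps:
V(J) = -20 + J
(19093 + V(-162)) - 6145 = (19093 + (-20 - 162)) - 6145 = (19093 - 182) - 6145 = 18911 - 6145 = 12766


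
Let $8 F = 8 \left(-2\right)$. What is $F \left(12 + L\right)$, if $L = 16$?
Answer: $-56$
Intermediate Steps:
$F = -2$ ($F = \frac{8 \left(-2\right)}{8} = \frac{1}{8} \left(-16\right) = -2$)
$F \left(12 + L\right) = - 2 \left(12 + 16\right) = \left(-2\right) 28 = -56$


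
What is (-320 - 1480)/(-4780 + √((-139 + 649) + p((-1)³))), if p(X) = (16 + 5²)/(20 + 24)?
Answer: 42064000/111700791 + 400*√247291/111700791 ≈ 0.37836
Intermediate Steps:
p(X) = 41/44 (p(X) = (16 + 25)/44 = 41*(1/44) = 41/44)
(-320 - 1480)/(-4780 + √((-139 + 649) + p((-1)³))) = (-320 - 1480)/(-4780 + √((-139 + 649) + 41/44)) = -1800/(-4780 + √(510 + 41/44)) = -1800/(-4780 + √(22481/44)) = -1800/(-4780 + √247291/22)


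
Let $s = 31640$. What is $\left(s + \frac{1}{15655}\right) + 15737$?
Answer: $\frac{741686936}{15655} \approx 47377.0$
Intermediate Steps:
$\left(s + \frac{1}{15655}\right) + 15737 = \left(31640 + \frac{1}{15655}\right) + 15737 = \frac{495324201}{15655} + 15737 = \frac{741686936}{15655}$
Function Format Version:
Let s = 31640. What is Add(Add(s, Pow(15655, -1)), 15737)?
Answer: Rational(741686936, 15655) ≈ 47377.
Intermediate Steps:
Add(Add(s, Pow(15655, -1)), 15737) = Add(Add(31640, Pow(15655, -1)), 15737) = Add(Add(31640, Rational(1, 15655)), 15737) = Add(Rational(495324201, 15655), 15737) = Rational(741686936, 15655)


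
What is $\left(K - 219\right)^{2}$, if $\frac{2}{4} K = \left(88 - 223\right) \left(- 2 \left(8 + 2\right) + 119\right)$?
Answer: $726248601$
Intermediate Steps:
$K = -26730$ ($K = 2 \left(88 - 223\right) \left(- 2 \left(8 + 2\right) + 119\right) = 2 \left(- 135 \left(\left(-2\right) 10 + 119\right)\right) = 2 \left(- 135 \left(-20 + 119\right)\right) = 2 \left(\left(-135\right) 99\right) = 2 \left(-13365\right) = -26730$)
$\left(K - 219\right)^{2} = \left(-26730 - 219\right)^{2} = \left(-26949\right)^{2} = 726248601$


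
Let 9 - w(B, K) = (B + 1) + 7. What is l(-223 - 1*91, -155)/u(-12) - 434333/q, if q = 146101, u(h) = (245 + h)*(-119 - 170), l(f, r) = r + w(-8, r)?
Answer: -29225350475/9838003037 ≈ -2.9707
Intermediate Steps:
w(B, K) = 1 - B (w(B, K) = 9 - ((B + 1) + 7) = 9 - ((1 + B) + 7) = 9 - (8 + B) = 9 + (-8 - B) = 1 - B)
l(f, r) = 9 + r (l(f, r) = r + (1 - 1*(-8)) = r + (1 + 8) = r + 9 = 9 + r)
u(h) = -70805 - 289*h (u(h) = (245 + h)*(-289) = -70805 - 289*h)
l(-223 - 1*91, -155)/u(-12) - 434333/q = (9 - 155)/(-70805 - 289*(-12)) - 434333/146101 = -146/(-70805 + 3468) - 434333*1/146101 = -146/(-67337) - 434333/146101 = -146*(-1/67337) - 434333/146101 = 146/67337 - 434333/146101 = -29225350475/9838003037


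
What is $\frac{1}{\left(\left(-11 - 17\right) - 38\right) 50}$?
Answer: $- \frac{1}{3300} \approx -0.00030303$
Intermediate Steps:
$\frac{1}{\left(\left(-11 - 17\right) - 38\right) 50} = \frac{1}{\left(-28 - 38\right) 50} = \frac{1}{\left(-66\right) 50} = \frac{1}{-3300} = - \frac{1}{3300}$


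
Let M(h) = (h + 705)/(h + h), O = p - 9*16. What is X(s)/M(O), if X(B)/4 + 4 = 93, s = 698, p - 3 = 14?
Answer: -45212/289 ≈ -156.44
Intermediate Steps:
p = 17 (p = 3 + 14 = 17)
X(B) = 356 (X(B) = -16 + 4*93 = -16 + 372 = 356)
O = -127 (O = 17 - 9*16 = 17 - 144 = -127)
M(h) = (705 + h)/(2*h) (M(h) = (705 + h)/((2*h)) = (705 + h)*(1/(2*h)) = (705 + h)/(2*h))
X(s)/M(O) = 356/(((½)*(705 - 127)/(-127))) = 356/(((½)*(-1/127)*578)) = 356/(-289/127) = 356*(-127/289) = -45212/289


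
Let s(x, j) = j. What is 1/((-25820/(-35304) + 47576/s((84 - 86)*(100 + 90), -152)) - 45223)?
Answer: -8826/401894281 ≈ -2.1961e-5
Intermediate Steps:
1/((-25820/(-35304) + 47576/s((84 - 86)*(100 + 90), -152)) - 45223) = 1/((-25820/(-35304) + 47576/(-152)) - 45223) = 1/((-25820*(-1/35304) + 47576*(-1/152)) - 45223) = 1/((6455/8826 - 313) - 45223) = 1/(-2756083/8826 - 45223) = 1/(-401894281/8826) = -8826/401894281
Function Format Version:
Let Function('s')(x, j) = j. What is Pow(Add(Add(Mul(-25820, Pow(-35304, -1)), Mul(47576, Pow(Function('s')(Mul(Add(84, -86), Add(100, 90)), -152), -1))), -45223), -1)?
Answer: Rational(-8826, 401894281) ≈ -2.1961e-5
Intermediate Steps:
Pow(Add(Add(Mul(-25820, Pow(-35304, -1)), Mul(47576, Pow(Function('s')(Mul(Add(84, -86), Add(100, 90)), -152), -1))), -45223), -1) = Pow(Add(Add(Mul(-25820, Pow(-35304, -1)), Mul(47576, Pow(-152, -1))), -45223), -1) = Pow(Add(Add(Mul(-25820, Rational(-1, 35304)), Mul(47576, Rational(-1, 152))), -45223), -1) = Pow(Add(Add(Rational(6455, 8826), -313), -45223), -1) = Pow(Add(Rational(-2756083, 8826), -45223), -1) = Pow(Rational(-401894281, 8826), -1) = Rational(-8826, 401894281)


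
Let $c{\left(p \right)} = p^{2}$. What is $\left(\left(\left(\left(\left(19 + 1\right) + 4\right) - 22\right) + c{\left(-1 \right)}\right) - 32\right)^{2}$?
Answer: $841$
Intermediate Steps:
$\left(\left(\left(\left(\left(19 + 1\right) + 4\right) - 22\right) + c{\left(-1 \right)}\right) - 32\right)^{2} = \left(\left(\left(\left(\left(19 + 1\right) + 4\right) - 22\right) + \left(-1\right)^{2}\right) - 32\right)^{2} = \left(\left(\left(\left(20 + 4\right) - 22\right) + 1\right) - 32\right)^{2} = \left(\left(\left(24 - 22\right) + 1\right) - 32\right)^{2} = \left(\left(2 + 1\right) - 32\right)^{2} = \left(3 - 32\right)^{2} = \left(-29\right)^{2} = 841$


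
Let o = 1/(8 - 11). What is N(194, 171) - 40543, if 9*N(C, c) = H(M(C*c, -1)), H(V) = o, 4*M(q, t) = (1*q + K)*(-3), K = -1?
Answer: -1094662/27 ≈ -40543.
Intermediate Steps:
M(q, t) = ¾ - 3*q/4 (M(q, t) = ((1*q - 1)*(-3))/4 = ((q - 1)*(-3))/4 = ((-1 + q)*(-3))/4 = (3 - 3*q)/4 = ¾ - 3*q/4)
o = -⅓ (o = 1/(-3) = -⅓ ≈ -0.33333)
H(V) = -⅓
N(C, c) = -1/27 (N(C, c) = (⅑)*(-⅓) = -1/27)
N(194, 171) - 40543 = -1/27 - 40543 = -1094662/27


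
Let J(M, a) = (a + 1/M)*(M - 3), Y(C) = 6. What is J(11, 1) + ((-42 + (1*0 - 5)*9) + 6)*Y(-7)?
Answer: -5250/11 ≈ -477.27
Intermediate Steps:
J(M, a) = (-3 + M)*(a + 1/M) (J(M, a) = (a + 1/M)*(-3 + M) = (-3 + M)*(a + 1/M))
J(11, 1) + ((-42 + (1*0 - 5)*9) + 6)*Y(-7) = (1 - 3*1 - 3/11 + 11*1) + ((-42 + (1*0 - 5)*9) + 6)*6 = (1 - 3 - 3*1/11 + 11) + ((-42 + (0 - 5)*9) + 6)*6 = (1 - 3 - 3/11 + 11) + ((-42 - 5*9) + 6)*6 = 96/11 + ((-42 - 45) + 6)*6 = 96/11 + (-87 + 6)*6 = 96/11 - 81*6 = 96/11 - 486 = -5250/11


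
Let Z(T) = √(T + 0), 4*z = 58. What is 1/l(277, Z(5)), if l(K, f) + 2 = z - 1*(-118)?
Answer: 2/261 ≈ 0.0076628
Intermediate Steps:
z = 29/2 (z = (¼)*58 = 29/2 ≈ 14.500)
Z(T) = √T
l(K, f) = 261/2 (l(K, f) = -2 + (29/2 - 1*(-118)) = -2 + (29/2 + 118) = -2 + 265/2 = 261/2)
1/l(277, Z(5)) = 1/(261/2) = 2/261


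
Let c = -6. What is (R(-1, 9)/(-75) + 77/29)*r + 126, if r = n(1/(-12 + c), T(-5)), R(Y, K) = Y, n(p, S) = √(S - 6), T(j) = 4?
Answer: 126 + 5804*I*√2/2175 ≈ 126.0 + 3.7738*I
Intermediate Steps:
n(p, S) = √(-6 + S)
r = I*√2 (r = √(-6 + 4) = √(-2) = I*√2 ≈ 1.4142*I)
(R(-1, 9)/(-75) + 77/29)*r + 126 = (-1/(-75) + 77/29)*(I*√2) + 126 = (-1*(-1/75) + 77*(1/29))*(I*√2) + 126 = (1/75 + 77/29)*(I*√2) + 126 = 5804*(I*√2)/2175 + 126 = 5804*I*√2/2175 + 126 = 126 + 5804*I*√2/2175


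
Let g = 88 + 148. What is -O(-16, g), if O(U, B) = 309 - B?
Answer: -73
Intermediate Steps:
g = 236
-O(-16, g) = -(309 - 1*236) = -(309 - 236) = -1*73 = -73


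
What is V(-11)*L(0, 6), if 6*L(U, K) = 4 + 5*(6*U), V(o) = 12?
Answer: 8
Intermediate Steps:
L(U, K) = ⅔ + 5*U (L(U, K) = (4 + 5*(6*U))/6 = (4 + 30*U)/6 = ⅔ + 5*U)
V(-11)*L(0, 6) = 12*(⅔ + 5*0) = 12*(⅔ + 0) = 12*(⅔) = 8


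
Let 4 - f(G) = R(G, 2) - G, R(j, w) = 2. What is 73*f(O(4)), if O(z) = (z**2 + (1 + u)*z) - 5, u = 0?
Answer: 1241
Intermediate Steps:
O(z) = -5 + z + z**2 (O(z) = (z**2 + (1 + 0)*z) - 5 = (z**2 + 1*z) - 5 = (z**2 + z) - 5 = (z + z**2) - 5 = -5 + z + z**2)
f(G) = 2 + G (f(G) = 4 - (2 - G) = 4 + (-2 + G) = 2 + G)
73*f(O(4)) = 73*(2 + (-5 + 4 + 4**2)) = 73*(2 + (-5 + 4 + 16)) = 73*(2 + 15) = 73*17 = 1241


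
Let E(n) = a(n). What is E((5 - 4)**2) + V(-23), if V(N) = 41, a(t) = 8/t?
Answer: 49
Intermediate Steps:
E(n) = 8/n
E((5 - 4)**2) + V(-23) = 8/((5 - 4)**2) + 41 = 8/(1**2) + 41 = 8/1 + 41 = 8*1 + 41 = 8 + 41 = 49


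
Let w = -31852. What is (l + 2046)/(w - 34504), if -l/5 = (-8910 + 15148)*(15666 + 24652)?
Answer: 628758187/33178 ≈ 18951.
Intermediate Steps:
l = -1257518420 (l = -5*(-8910 + 15148)*(15666 + 24652) = -31190*40318 = -5*251503684 = -1257518420)
(l + 2046)/(w - 34504) = (-1257518420 + 2046)/(-31852 - 34504) = -1257516374/(-66356) = -1257516374*(-1/66356) = 628758187/33178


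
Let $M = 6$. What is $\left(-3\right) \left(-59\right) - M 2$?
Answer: $-2124$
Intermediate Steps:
$\left(-3\right) \left(-59\right) - M 2 = \left(-3\right) \left(-59\right) \left(-1\right) 6 \cdot 2 = 177 \left(\left(-6\right) 2\right) = 177 \left(-12\right) = -2124$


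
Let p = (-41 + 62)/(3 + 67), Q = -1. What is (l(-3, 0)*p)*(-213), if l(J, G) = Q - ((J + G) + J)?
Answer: -639/2 ≈ -319.50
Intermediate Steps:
l(J, G) = -1 - G - 2*J (l(J, G) = -1 - ((J + G) + J) = -1 - ((G + J) + J) = -1 - (G + 2*J) = -1 + (-G - 2*J) = -1 - G - 2*J)
p = 3/10 (p = 21/70 = 21*(1/70) = 3/10 ≈ 0.30000)
(l(-3, 0)*p)*(-213) = ((-1 - 1*0 - 2*(-3))*(3/10))*(-213) = ((-1 + 0 + 6)*(3/10))*(-213) = (5*(3/10))*(-213) = (3/2)*(-213) = -639/2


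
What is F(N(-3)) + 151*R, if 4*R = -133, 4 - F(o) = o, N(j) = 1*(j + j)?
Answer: -20043/4 ≈ -5010.8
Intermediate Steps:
N(j) = 2*j (N(j) = 1*(2*j) = 2*j)
F(o) = 4 - o
R = -133/4 (R = (¼)*(-133) = -133/4 ≈ -33.250)
F(N(-3)) + 151*R = (4 - 2*(-3)) + 151*(-133/4) = (4 - 1*(-6)) - 20083/4 = (4 + 6) - 20083/4 = 10 - 20083/4 = -20043/4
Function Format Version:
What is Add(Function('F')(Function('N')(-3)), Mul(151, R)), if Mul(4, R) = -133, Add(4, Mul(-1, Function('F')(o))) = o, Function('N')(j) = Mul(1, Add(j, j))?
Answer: Rational(-20043, 4) ≈ -5010.8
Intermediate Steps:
Function('N')(j) = Mul(2, j) (Function('N')(j) = Mul(1, Mul(2, j)) = Mul(2, j))
Function('F')(o) = Add(4, Mul(-1, o))
R = Rational(-133, 4) (R = Mul(Rational(1, 4), -133) = Rational(-133, 4) ≈ -33.250)
Add(Function('F')(Function('N')(-3)), Mul(151, R)) = Add(Add(4, Mul(-1, Mul(2, -3))), Mul(151, Rational(-133, 4))) = Add(Add(4, Mul(-1, -6)), Rational(-20083, 4)) = Add(Add(4, 6), Rational(-20083, 4)) = Add(10, Rational(-20083, 4)) = Rational(-20043, 4)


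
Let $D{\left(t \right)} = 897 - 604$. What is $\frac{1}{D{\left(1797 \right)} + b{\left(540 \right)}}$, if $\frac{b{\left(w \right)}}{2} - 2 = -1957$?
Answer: $- \frac{1}{3617} \approx -0.00027647$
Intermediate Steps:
$D{\left(t \right)} = 293$
$b{\left(w \right)} = -3910$ ($b{\left(w \right)} = 4 + 2 \left(-1957\right) = 4 - 3914 = -3910$)
$\frac{1}{D{\left(1797 \right)} + b{\left(540 \right)}} = \frac{1}{293 - 3910} = \frac{1}{-3617} = - \frac{1}{3617}$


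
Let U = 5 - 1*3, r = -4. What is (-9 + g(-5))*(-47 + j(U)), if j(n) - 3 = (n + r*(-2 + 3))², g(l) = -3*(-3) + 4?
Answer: -160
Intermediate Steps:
U = 2 (U = 5 - 3 = 2)
g(l) = 13 (g(l) = 9 + 4 = 13)
j(n) = 3 + (-4 + n)² (j(n) = 3 + (n - 4*(-2 + 3))² = 3 + (n - 4*1)² = 3 + (n - 4)² = 3 + (-4 + n)²)
(-9 + g(-5))*(-47 + j(U)) = (-9 + 13)*(-47 + (3 + (-4 + 2)²)) = 4*(-47 + (3 + (-2)²)) = 4*(-47 + (3 + 4)) = 4*(-47 + 7) = 4*(-40) = -160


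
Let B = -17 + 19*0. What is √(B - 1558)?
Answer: 15*I*√7 ≈ 39.686*I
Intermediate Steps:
B = -17 (B = -17 + 0 = -17)
√(B - 1558) = √(-17 - 1558) = √(-1575) = 15*I*√7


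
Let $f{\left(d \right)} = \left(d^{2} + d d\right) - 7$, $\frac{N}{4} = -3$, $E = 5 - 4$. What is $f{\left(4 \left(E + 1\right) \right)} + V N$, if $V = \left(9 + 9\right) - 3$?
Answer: $-59$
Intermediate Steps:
$E = 1$
$N = -12$ ($N = 4 \left(-3\right) = -12$)
$V = 15$ ($V = 18 - 3 = 15$)
$f{\left(d \right)} = -7 + 2 d^{2}$ ($f{\left(d \right)} = \left(d^{2} + d^{2}\right) - 7 = 2 d^{2} - 7 = -7 + 2 d^{2}$)
$f{\left(4 \left(E + 1\right) \right)} + V N = \left(-7 + 2 \left(4 \left(1 + 1\right)\right)^{2}\right) + 15 \left(-12\right) = \left(-7 + 2 \left(4 \cdot 2\right)^{2}\right) - 180 = \left(-7 + 2 \cdot 8^{2}\right) - 180 = \left(-7 + 2 \cdot 64\right) - 180 = \left(-7 + 128\right) - 180 = 121 - 180 = -59$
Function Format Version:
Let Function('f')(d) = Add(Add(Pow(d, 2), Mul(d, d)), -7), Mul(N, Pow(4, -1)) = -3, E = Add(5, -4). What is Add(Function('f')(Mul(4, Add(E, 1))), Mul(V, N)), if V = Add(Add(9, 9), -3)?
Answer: -59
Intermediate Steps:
E = 1
N = -12 (N = Mul(4, -3) = -12)
V = 15 (V = Add(18, -3) = 15)
Function('f')(d) = Add(-7, Mul(2, Pow(d, 2))) (Function('f')(d) = Add(Add(Pow(d, 2), Pow(d, 2)), -7) = Add(Mul(2, Pow(d, 2)), -7) = Add(-7, Mul(2, Pow(d, 2))))
Add(Function('f')(Mul(4, Add(E, 1))), Mul(V, N)) = Add(Add(-7, Mul(2, Pow(Mul(4, Add(1, 1)), 2))), Mul(15, -12)) = Add(Add(-7, Mul(2, Pow(Mul(4, 2), 2))), -180) = Add(Add(-7, Mul(2, Pow(8, 2))), -180) = Add(Add(-7, Mul(2, 64)), -180) = Add(Add(-7, 128), -180) = Add(121, -180) = -59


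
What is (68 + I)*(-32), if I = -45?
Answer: -736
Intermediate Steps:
(68 + I)*(-32) = (68 - 45)*(-32) = 23*(-32) = -736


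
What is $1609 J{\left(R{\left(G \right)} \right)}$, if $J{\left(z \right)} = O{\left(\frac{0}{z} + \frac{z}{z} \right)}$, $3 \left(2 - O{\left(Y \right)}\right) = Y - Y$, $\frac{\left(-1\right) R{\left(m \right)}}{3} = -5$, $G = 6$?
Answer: $3218$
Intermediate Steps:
$R{\left(m \right)} = 15$ ($R{\left(m \right)} = \left(-3\right) \left(-5\right) = 15$)
$O{\left(Y \right)} = 2$ ($O{\left(Y \right)} = 2 - \frac{Y - Y}{3} = 2 - 0 = 2 + 0 = 2$)
$J{\left(z \right)} = 2$
$1609 J{\left(R{\left(G \right)} \right)} = 1609 \cdot 2 = 3218$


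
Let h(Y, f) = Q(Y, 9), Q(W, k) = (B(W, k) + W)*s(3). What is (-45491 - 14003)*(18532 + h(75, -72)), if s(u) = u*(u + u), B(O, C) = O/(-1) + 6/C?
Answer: -1103256736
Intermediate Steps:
B(O, C) = -O + 6/C (B(O, C) = O*(-1) + 6/C = -O + 6/C)
s(u) = 2*u**2 (s(u) = u*(2*u) = 2*u**2)
Q(W, k) = 108/k (Q(W, k) = ((-W + 6/k) + W)*(2*3**2) = (6/k)*(2*9) = (6/k)*18 = 108/k)
h(Y, f) = 12 (h(Y, f) = 108/9 = 108*(1/9) = 12)
(-45491 - 14003)*(18532 + h(75, -72)) = (-45491 - 14003)*(18532 + 12) = -59494*18544 = -1103256736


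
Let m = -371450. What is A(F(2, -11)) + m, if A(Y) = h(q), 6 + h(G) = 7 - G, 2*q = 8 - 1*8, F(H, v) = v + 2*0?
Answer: -371449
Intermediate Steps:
F(H, v) = v (F(H, v) = v + 0 = v)
q = 0 (q = (8 - 1*8)/2 = (8 - 8)/2 = (½)*0 = 0)
h(G) = 1 - G (h(G) = -6 + (7 - G) = 1 - G)
A(Y) = 1 (A(Y) = 1 - 1*0 = 1 + 0 = 1)
A(F(2, -11)) + m = 1 - 371450 = -371449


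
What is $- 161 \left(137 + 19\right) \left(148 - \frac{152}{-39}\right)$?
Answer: $-3815056$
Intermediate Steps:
$- 161 \left(137 + 19\right) \left(148 - \frac{152}{-39}\right) = - 161 \cdot 156 \left(148 - - \frac{152}{39}\right) = - 161 \cdot 156 \left(148 + \frac{152}{39}\right) = - 161 \cdot 156 \cdot \frac{5924}{39} = \left(-161\right) 23696 = -3815056$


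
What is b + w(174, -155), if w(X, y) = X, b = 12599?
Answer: 12773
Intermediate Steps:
b + w(174, -155) = 12599 + 174 = 12773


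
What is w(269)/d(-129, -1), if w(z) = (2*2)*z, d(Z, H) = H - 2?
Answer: -1076/3 ≈ -358.67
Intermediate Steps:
d(Z, H) = -2 + H
w(z) = 4*z
w(269)/d(-129, -1) = (4*269)/(-2 - 1) = 1076/(-3) = 1076*(-⅓) = -1076/3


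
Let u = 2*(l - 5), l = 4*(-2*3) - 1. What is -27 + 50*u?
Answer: -3027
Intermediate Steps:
l = -25 (l = 4*(-6) - 1 = -24 - 1 = -25)
u = -60 (u = 2*(-25 - 5) = 2*(-30) = -60)
-27 + 50*u = -27 + 50*(-60) = -27 - 3000 = -3027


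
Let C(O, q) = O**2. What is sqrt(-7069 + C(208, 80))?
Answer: sqrt(36195) ≈ 190.25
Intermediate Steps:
sqrt(-7069 + C(208, 80)) = sqrt(-7069 + 208**2) = sqrt(-7069 + 43264) = sqrt(36195)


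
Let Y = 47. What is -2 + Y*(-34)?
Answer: -1600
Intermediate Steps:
-2 + Y*(-34) = -2 + 47*(-34) = -2 - 1598 = -1600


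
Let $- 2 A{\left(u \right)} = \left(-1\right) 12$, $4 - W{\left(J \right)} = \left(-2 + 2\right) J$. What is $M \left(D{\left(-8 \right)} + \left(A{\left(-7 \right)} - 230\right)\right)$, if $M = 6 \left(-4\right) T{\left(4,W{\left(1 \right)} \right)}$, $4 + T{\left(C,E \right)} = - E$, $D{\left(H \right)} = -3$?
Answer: $-43584$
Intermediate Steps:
$W{\left(J \right)} = 4$ ($W{\left(J \right)} = 4 - \left(-2 + 2\right) J = 4 - 0 J = 4 - 0 = 4 + 0 = 4$)
$T{\left(C,E \right)} = -4 - E$
$A{\left(u \right)} = 6$ ($A{\left(u \right)} = - \frac{\left(-1\right) 12}{2} = \left(- \frac{1}{2}\right) \left(-12\right) = 6$)
$M = 192$ ($M = 6 \left(-4\right) \left(-4 - 4\right) = - 24 \left(-4 - 4\right) = \left(-24\right) \left(-8\right) = 192$)
$M \left(D{\left(-8 \right)} + \left(A{\left(-7 \right)} - 230\right)\right) = 192 \left(-3 + \left(6 - 230\right)\right) = 192 \left(-3 - 224\right) = 192 \left(-227\right) = -43584$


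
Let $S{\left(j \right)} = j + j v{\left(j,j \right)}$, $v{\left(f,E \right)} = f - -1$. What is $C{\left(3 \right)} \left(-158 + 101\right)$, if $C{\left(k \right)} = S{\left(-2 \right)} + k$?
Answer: $-171$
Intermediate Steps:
$v{\left(f,E \right)} = 1 + f$ ($v{\left(f,E \right)} = f + 1 = 1 + f$)
$S{\left(j \right)} = j + j \left(1 + j\right)$
$C{\left(k \right)} = k$ ($C{\left(k \right)} = - 2 \left(2 - 2\right) + k = \left(-2\right) 0 + k = 0 + k = k$)
$C{\left(3 \right)} \left(-158 + 101\right) = 3 \left(-158 + 101\right) = 3 \left(-57\right) = -171$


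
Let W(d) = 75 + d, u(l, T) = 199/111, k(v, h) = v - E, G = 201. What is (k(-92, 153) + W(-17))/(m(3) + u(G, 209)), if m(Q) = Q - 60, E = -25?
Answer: 999/6128 ≈ 0.16302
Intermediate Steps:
k(v, h) = 25 + v (k(v, h) = v - 1*(-25) = v + 25 = 25 + v)
u(l, T) = 199/111 (u(l, T) = 199*(1/111) = 199/111)
m(Q) = -60 + Q
(k(-92, 153) + W(-17))/(m(3) + u(G, 209)) = ((25 - 92) + (75 - 17))/((-60 + 3) + 199/111) = (-67 + 58)/(-57 + 199/111) = -9/(-6128/111) = -9*(-111/6128) = 999/6128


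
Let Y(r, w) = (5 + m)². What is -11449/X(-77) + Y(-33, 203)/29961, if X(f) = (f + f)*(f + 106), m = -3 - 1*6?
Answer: 343094945/133805826 ≈ 2.5641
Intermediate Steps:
m = -9 (m = -3 - 6 = -9)
X(f) = 2*f*(106 + f) (X(f) = (2*f)*(106 + f) = 2*f*(106 + f))
Y(r, w) = 16 (Y(r, w) = (5 - 9)² = (-4)² = 16)
-11449/X(-77) + Y(-33, 203)/29961 = -11449*(-1/(154*(106 - 77))) + 16/29961 = -11449/(2*(-77)*29) + 16*(1/29961) = -11449/(-4466) + 16/29961 = -11449*(-1/4466) + 16/29961 = 11449/4466 + 16/29961 = 343094945/133805826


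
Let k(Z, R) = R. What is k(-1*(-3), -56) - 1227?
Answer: -1283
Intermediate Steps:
k(-1*(-3), -56) - 1227 = -56 - 1227 = -1283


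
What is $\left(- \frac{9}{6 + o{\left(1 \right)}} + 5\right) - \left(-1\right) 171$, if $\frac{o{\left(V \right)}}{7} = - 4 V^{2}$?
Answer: $\frac{3881}{22} \approx 176.41$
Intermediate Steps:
$o{\left(V \right)} = - 28 V^{2}$ ($o{\left(V \right)} = 7 \left(- 4 V^{2}\right) = - 28 V^{2}$)
$\left(- \frac{9}{6 + o{\left(1 \right)}} + 5\right) - \left(-1\right) 171 = \left(- \frac{9}{6 - 28 \cdot 1^{2}} + 5\right) - \left(-1\right) 171 = \left(- \frac{9}{6 - 28} + 5\right) - -171 = \left(- \frac{9}{6 - 28} + 5\right) + 171 = \left(- \frac{9}{-22} + 5\right) + 171 = \left(\left(-9\right) \left(- \frac{1}{22}\right) + 5\right) + 171 = \left(\frac{9}{22} + 5\right) + 171 = \frac{119}{22} + 171 = \frac{3881}{22}$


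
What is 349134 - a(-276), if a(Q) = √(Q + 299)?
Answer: 349134 - √23 ≈ 3.4913e+5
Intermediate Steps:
a(Q) = √(299 + Q)
349134 - a(-276) = 349134 - √(299 - 276) = 349134 - √23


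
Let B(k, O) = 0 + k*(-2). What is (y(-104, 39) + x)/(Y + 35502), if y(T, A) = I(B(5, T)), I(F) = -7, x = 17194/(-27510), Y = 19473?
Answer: -104882/756181125 ≈ -0.00013870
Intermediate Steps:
x = -8597/13755 (x = 17194*(-1/27510) = -8597/13755 ≈ -0.62501)
B(k, O) = -2*k (B(k, O) = 0 - 2*k = -2*k)
y(T, A) = -7
(y(-104, 39) + x)/(Y + 35502) = (-7 - 8597/13755)/(19473 + 35502) = -104882/13755/54975 = -104882/13755*1/54975 = -104882/756181125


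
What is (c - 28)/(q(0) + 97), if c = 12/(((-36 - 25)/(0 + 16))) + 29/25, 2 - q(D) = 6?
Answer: -45731/141825 ≈ -0.32245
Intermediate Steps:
q(D) = -4 (q(D) = 2 - 1*6 = 2 - 6 = -4)
c = -3031/1525 (c = 12/((-61/16)) + 29*(1/25) = 12/((-61*1/16)) + 29/25 = 12/(-61/16) + 29/25 = 12*(-16/61) + 29/25 = -192/61 + 29/25 = -3031/1525 ≈ -1.9875)
(c - 28)/(q(0) + 97) = (-3031/1525 - 28)/(-4 + 97) = -45731/1525/93 = -45731/1525*1/93 = -45731/141825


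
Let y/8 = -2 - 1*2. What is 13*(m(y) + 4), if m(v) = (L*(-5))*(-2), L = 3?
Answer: 442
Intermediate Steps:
y = -32 (y = 8*(-2 - 1*2) = 8*(-2 - 2) = 8*(-4) = -32)
m(v) = 30 (m(v) = (3*(-5))*(-2) = -15*(-2) = 30)
13*(m(y) + 4) = 13*(30 + 4) = 13*34 = 442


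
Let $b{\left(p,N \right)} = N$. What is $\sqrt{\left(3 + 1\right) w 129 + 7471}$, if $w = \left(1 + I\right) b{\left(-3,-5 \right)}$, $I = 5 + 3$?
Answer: $i \sqrt{15749} \approx 125.49 i$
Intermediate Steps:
$I = 8$
$w = -45$ ($w = \left(1 + 8\right) \left(-5\right) = 9 \left(-5\right) = -45$)
$\sqrt{\left(3 + 1\right) w 129 + 7471} = \sqrt{\left(3 + 1\right) \left(-45\right) 129 + 7471} = \sqrt{4 \left(-45\right) 129 + 7471} = \sqrt{\left(-180\right) 129 + 7471} = \sqrt{-23220 + 7471} = \sqrt{-15749} = i \sqrt{15749}$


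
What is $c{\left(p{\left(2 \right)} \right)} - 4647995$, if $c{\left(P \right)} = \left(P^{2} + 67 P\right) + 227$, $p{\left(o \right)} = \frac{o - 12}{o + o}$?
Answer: $- \frac{18591717}{4} \approx -4.6479 \cdot 10^{6}$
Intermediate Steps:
$p{\left(o \right)} = \frac{-12 + o}{2 o}$
$c{\left(P \right)} = 227 + P^{2} + 67 P$
$c{\left(p{\left(2 \right)} \right)} - 4647995 = \left(227 + \left(\frac{-12 + 2}{2 \cdot 2}\right)^{2} + 67 \frac{-12 + 2}{2 \cdot 2}\right) - 4647995 = \left(227 + \left(\frac{1}{2} \cdot \frac{1}{2} \left(-10\right)\right)^{2} + 67 \cdot \frac{1}{2} \cdot \frac{1}{2} \left(-10\right)\right) - 4647995 = \left(227 + \left(- \frac{5}{2}\right)^{2} + 67 \left(- \frac{5}{2}\right)\right) - 4647995 = \left(227 + \frac{25}{4} - \frac{335}{2}\right) - 4647995 = \frac{263}{4} - 4647995 = - \frac{18591717}{4}$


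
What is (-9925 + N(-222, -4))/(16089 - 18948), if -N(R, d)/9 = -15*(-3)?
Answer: 10330/2859 ≈ 3.6132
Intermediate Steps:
N(R, d) = -405 (N(R, d) = -(-135)*(-3) = -9*45 = -405)
(-9925 + N(-222, -4))/(16089 - 18948) = (-9925 - 405)/(16089 - 18948) = -10330/(-2859) = -10330*(-1/2859) = 10330/2859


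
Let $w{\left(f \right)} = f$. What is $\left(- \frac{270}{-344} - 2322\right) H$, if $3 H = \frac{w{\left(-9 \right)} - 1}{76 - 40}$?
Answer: $\frac{73935}{344} \approx 214.93$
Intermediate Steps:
$H = - \frac{5}{54}$ ($H = \frac{\left(-9 - 1\right) \frac{1}{76 - 40}}{3} = \frac{\left(-10\right) \frac{1}{36}}{3} = \frac{1}{3} \left(- \frac{5}{18}\right) = - \frac{5}{54} \approx -0.092593$)
$\left(- \frac{270}{-344} - 2322\right) H = \left(- \frac{270}{-344} - 2322\right) \left(- \frac{5}{54}\right) = \left(\left(-270\right) \left(- \frac{1}{344}\right) - 2322\right) \left(- \frac{5}{54}\right) = \left(\frac{135}{172} - 2322\right) \left(- \frac{5}{54}\right) = \left(- \frac{399249}{172}\right) \left(- \frac{5}{54}\right) = \frac{73935}{344}$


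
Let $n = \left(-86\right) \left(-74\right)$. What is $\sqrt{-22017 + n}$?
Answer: $i \sqrt{15653} \approx 125.11 i$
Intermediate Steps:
$n = 6364$
$\sqrt{-22017 + n} = \sqrt{-22017 + 6364} = \sqrt{-15653} = i \sqrt{15653}$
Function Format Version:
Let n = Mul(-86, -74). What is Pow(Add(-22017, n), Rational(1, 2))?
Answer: Mul(I, Pow(15653, Rational(1, 2))) ≈ Mul(125.11, I)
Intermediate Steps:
n = 6364
Pow(Add(-22017, n), Rational(1, 2)) = Pow(Add(-22017, 6364), Rational(1, 2)) = Pow(-15653, Rational(1, 2)) = Mul(I, Pow(15653, Rational(1, 2)))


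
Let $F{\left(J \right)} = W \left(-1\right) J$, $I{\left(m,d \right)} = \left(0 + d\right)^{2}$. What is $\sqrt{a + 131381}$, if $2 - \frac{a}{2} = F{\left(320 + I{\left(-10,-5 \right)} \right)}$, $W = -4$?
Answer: $35 \sqrt{105} \approx 358.64$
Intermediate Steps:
$I{\left(m,d \right)} = d^{2}$
$F{\left(J \right)} = 4 J$ ($F{\left(J \right)} = \left(-4\right) \left(-1\right) J = 4 J$)
$a = -2756$ ($a = 4 - 2 \cdot 4 \left(320 + \left(-5\right)^{2}\right) = 4 - 2 \cdot 4 \left(320 + 25\right) = 4 - 2 \cdot 4 \cdot 345 = 4 - 2760 = -2756$)
$\sqrt{a + 131381} = \sqrt{-2756 + 131381} = \sqrt{128625} = 35 \sqrt{105}$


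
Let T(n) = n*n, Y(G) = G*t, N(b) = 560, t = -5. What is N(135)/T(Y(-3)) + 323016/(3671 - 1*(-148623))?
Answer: 15796324/3426615 ≈ 4.6099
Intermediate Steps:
Y(G) = -5*G (Y(G) = G*(-5) = -5*G)
T(n) = n**2
N(135)/T(Y(-3)) + 323016/(3671 - 1*(-148623)) = 560/((-5*(-3))**2) + 323016/(3671 - 1*(-148623)) = 560/(15**2) + 323016/(3671 + 148623) = 560/225 + 323016/152294 = 560*(1/225) + 323016*(1/152294) = 112/45 + 161508/76147 = 15796324/3426615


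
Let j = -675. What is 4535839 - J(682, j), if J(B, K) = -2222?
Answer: 4538061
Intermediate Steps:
4535839 - J(682, j) = 4535839 - 1*(-2222) = 4535839 + 2222 = 4538061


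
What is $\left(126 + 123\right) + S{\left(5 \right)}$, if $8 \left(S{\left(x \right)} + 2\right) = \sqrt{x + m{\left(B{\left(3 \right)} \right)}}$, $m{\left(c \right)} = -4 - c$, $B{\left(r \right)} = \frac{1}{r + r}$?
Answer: $247 + \frac{\sqrt{30}}{48} \approx 247.11$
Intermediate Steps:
$B{\left(r \right)} = \frac{1}{2 r}$
$S{\left(x \right)} = -2 + \frac{\sqrt{- \frac{25}{6} + x}}{8}$ ($S{\left(x \right)} = -2 + \frac{\sqrt{x - \left(4 + \frac{1}{2 \cdot 3}\right)}}{8} = -2 + \frac{\sqrt{x - \left(4 + \frac{1}{2} \cdot \frac{1}{3}\right)}}{8} = -2 + \frac{\sqrt{x - \frac{25}{6}}}{8} = -2 + \frac{\sqrt{- \frac{25}{6} + x}}{8}$)
$\left(126 + 123\right) + S{\left(5 \right)} = \left(126 + 123\right) - \left(2 - \frac{\sqrt{-150 + 36 \cdot 5}}{48}\right) = 249 - \left(2 - \frac{\sqrt{-150 + 180}}{48}\right) = 249 - \left(2 - \frac{\sqrt{30}}{48}\right) = 247 + \frac{\sqrt{30}}{48}$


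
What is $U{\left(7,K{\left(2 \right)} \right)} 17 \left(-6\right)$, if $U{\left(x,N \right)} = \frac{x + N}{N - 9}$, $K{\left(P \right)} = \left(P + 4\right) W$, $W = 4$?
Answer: $- \frac{1054}{5} \approx -210.8$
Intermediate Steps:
$K{\left(P \right)} = 16 + 4 P$ ($K{\left(P \right)} = \left(P + 4\right) 4 = \left(4 + P\right) 4 = 16 + 4 P$)
$U{\left(x,N \right)} = \frac{N + x}{-9 + N}$
$U{\left(7,K{\left(2 \right)} \right)} 17 \left(-6\right) = \frac{\left(16 + 4 \cdot 2\right) + 7}{-9 + \left(16 + 4 \cdot 2\right)} 17 \left(-6\right) = \frac{\left(16 + 8\right) + 7}{-9 + \left(16 + 8\right)} 17 \left(-6\right) = \frac{24 + 7}{-9 + 24} \cdot 17 \left(-6\right) = \frac{1}{15} \cdot 31 \cdot 17 \left(-6\right) = \frac{31}{15} \cdot 17 \left(-6\right) = \frac{527}{15} \left(-6\right) = - \frac{1054}{5}$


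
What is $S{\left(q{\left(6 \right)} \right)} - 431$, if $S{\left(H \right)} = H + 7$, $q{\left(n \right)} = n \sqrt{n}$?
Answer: $-424 + 6 \sqrt{6} \approx -409.3$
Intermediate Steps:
$q{\left(n \right)} = n^{\frac{3}{2}}$
$S{\left(H \right)} = 7 + H$
$S{\left(q{\left(6 \right)} \right)} - 431 = \left(7 + 6^{\frac{3}{2}}\right) - 431 = \left(7 + 6 \sqrt{6}\right) - 431 = -424 + 6 \sqrt{6}$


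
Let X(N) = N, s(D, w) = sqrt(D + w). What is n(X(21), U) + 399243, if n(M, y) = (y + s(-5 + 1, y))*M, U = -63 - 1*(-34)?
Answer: 398634 + 21*I*sqrt(33) ≈ 3.9863e+5 + 120.64*I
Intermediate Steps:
U = -29 (U = -63 + 34 = -29)
n(M, y) = M*(y + sqrt(-4 + y)) (n(M, y) = (y + sqrt((-5 + 1) + y))*M = (y + sqrt(-4 + y))*M = M*(y + sqrt(-4 + y)))
n(X(21), U) + 399243 = 21*(-29 + sqrt(-4 - 29)) + 399243 = 21*(-29 + sqrt(-33)) + 399243 = 21*(-29 + I*sqrt(33)) + 399243 = (-609 + 21*I*sqrt(33)) + 399243 = 398634 + 21*I*sqrt(33)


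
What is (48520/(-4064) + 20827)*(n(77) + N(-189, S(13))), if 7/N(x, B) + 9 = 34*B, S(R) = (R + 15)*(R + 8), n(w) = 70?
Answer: 14791162297667/10151364 ≈ 1.4571e+6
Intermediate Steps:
S(R) = (8 + R)*(15 + R) (S(R) = (15 + R)*(8 + R) = (8 + R)*(15 + R))
N(x, B) = 7/(-9 + 34*B)
(48520/(-4064) + 20827)*(n(77) + N(-189, S(13))) = (48520/(-4064) + 20827)*(70 + 7/(-9 + 34*(120 + 13² + 23*13))) = (48520*(-1/4064) + 20827)*(70 + 7/(-9 + 34*(120 + 169 + 299))) = (-6065/508 + 20827)*(70 + 7/(-9 + 34*588)) = 10574051*(70 + 7/(-9 + 19992))/508 = 10574051*(70 + 7/19983)/508 = (10574051/508)*(1398817/19983) = 14791162297667/10151364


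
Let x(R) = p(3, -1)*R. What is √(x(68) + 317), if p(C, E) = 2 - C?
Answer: √249 ≈ 15.780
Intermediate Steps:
x(R) = -R (x(R) = (2 - 1*3)*R = (2 - 3)*R = -R)
√(x(68) + 317) = √(-1*68 + 317) = √(-68 + 317) = √249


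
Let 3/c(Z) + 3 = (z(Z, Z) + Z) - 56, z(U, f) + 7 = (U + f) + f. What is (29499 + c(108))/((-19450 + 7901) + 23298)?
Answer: 3598879/1433378 ≈ 2.5108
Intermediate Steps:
z(U, f) = -7 + U + 2*f (z(U, f) = -7 + ((U + f) + f) = -7 + (U + 2*f) = -7 + U + 2*f)
c(Z) = 3/(-66 + 4*Z) (c(Z) = 3/(-3 + (((-7 + Z + 2*Z) + Z) - 56)) = 3/(-3 + (((-7 + 3*Z) + Z) - 56)) = 3/(-3 + ((-7 + 4*Z) - 56)) = 3/(-3 + (-63 + 4*Z)) = 3/(-66 + 4*Z))
(29499 + c(108))/((-19450 + 7901) + 23298) = (29499 + 3/(2*(-33 + 2*108)))/((-19450 + 7901) + 23298) = (29499 + 3/(2*(-33 + 216)))/(-11549 + 23298) = (29499 + (3/2)/183)/11749 = (29499 + (3/2)*(1/183))*(1/11749) = (29499 + 1/122)*(1/11749) = (3598879/122)*(1/11749) = 3598879/1433378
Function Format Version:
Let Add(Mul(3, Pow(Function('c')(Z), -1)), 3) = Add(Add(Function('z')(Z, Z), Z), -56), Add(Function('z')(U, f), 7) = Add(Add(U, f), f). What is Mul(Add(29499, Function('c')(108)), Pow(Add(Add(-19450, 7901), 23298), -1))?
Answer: Rational(3598879, 1433378) ≈ 2.5108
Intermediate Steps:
Function('z')(U, f) = Add(-7, U, Mul(2, f)) (Function('z')(U, f) = Add(-7, Add(Add(U, f), f)) = Add(-7, Add(U, Mul(2, f))) = Add(-7, U, Mul(2, f)))
Function('c')(Z) = Mul(3, Pow(Add(-66, Mul(4, Z)), -1)) (Function('c')(Z) = Mul(3, Pow(Add(-3, Add(Add(Add(-7, Z, Mul(2, Z)), Z), -56)), -1)) = Mul(3, Pow(Add(-3, Add(Add(Add(-7, Mul(3, Z)), Z), -56)), -1)) = Mul(3, Pow(Add(-3, Add(Add(-7, Mul(4, Z)), -56)), -1)) = Mul(3, Pow(Add(-3, Add(-63, Mul(4, Z))), -1)) = Mul(3, Pow(Add(-66, Mul(4, Z)), -1)))
Mul(Add(29499, Function('c')(108)), Pow(Add(Add(-19450, 7901), 23298), -1)) = Mul(Add(29499, Mul(Rational(3, 2), Pow(Add(-33, Mul(2, 108)), -1))), Pow(Add(Add(-19450, 7901), 23298), -1)) = Mul(Add(29499, Mul(Rational(3, 2), Pow(Add(-33, 216), -1))), Pow(Add(-11549, 23298), -1)) = Mul(Add(29499, Mul(Rational(3, 2), Pow(183, -1))), Pow(11749, -1)) = Mul(Add(29499, Mul(Rational(3, 2), Rational(1, 183))), Rational(1, 11749)) = Mul(Add(29499, Rational(1, 122)), Rational(1, 11749)) = Mul(Rational(3598879, 122), Rational(1, 11749)) = Rational(3598879, 1433378)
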